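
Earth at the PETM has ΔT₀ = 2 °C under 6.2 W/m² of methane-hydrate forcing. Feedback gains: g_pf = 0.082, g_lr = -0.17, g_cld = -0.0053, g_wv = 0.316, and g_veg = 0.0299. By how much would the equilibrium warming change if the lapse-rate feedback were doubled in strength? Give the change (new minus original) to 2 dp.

Original: g = 0.2526, ΔT = 2/(1−0.2526) = 2.6759 °C.
With doubled lapse-rate: g' = 0.0826, ΔT' = 2/(1−0.0826) = 2.1801 °C.
Change = 2.1801 − 2.6759 = -0.50 °C.

-0.50 °C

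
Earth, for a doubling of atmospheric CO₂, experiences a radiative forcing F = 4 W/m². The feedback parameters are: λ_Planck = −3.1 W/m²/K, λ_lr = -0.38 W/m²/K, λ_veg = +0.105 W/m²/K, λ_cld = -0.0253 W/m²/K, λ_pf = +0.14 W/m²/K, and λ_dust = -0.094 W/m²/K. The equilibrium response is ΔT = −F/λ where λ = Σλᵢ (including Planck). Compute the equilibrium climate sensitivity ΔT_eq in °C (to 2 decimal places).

1.19 °C

Net feedback parameter λ = (−3.1) + (-0.38) + (+0.105) + (-0.0253) + (+0.14) + (-0.094) = -3.3543 W/m²/K.
ΔT = −F/λ = −4/(-3.3543) = 1.19 °C.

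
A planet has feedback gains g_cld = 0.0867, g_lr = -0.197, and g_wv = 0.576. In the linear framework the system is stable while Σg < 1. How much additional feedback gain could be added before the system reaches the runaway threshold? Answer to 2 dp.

Current total gain = 0.0867 − 0.197 + 0.576 = 0.4657.
Margin to runaway = 1 − 0.4657 = 0.53.

0.53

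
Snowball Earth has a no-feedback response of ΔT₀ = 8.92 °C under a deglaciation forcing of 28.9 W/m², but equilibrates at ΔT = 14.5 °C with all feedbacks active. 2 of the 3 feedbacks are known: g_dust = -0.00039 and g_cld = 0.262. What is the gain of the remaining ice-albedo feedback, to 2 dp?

Amplification A = ΔT/ΔT₀ = 14.5/8.92 = 1.626.
Total gain g = 1 − 1/A = 1 − 1/1.626 = 0.385.
Known gains sum to -0.00039 + 0.262 = 0.26161.
g_ice = 0.385 − 0.26161 = 0.12.

0.12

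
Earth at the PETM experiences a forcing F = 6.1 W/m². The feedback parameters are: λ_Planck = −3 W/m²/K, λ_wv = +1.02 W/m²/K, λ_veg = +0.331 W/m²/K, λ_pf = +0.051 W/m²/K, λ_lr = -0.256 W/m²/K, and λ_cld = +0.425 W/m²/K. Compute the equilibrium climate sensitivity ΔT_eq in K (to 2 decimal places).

Net feedback parameter λ = (−3) + (+1.02) + (+0.331) + (+0.051) + (-0.256) + (+0.425) = -1.429 W/m²/K.
ΔT = −F/λ = −6.1/(-1.429) = 4.27 K.

4.27 K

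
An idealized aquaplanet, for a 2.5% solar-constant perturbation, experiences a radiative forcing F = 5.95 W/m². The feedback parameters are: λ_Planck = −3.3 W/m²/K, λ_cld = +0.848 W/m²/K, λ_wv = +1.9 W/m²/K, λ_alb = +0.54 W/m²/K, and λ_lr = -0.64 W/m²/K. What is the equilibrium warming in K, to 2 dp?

Net feedback parameter λ = (−3.3) + (+0.848) + (+1.9) + (+0.54) + (-0.64) = -0.652 W/m²/K.
ΔT = −F/λ = −5.95/(-0.652) = 9.13 K.

9.13 K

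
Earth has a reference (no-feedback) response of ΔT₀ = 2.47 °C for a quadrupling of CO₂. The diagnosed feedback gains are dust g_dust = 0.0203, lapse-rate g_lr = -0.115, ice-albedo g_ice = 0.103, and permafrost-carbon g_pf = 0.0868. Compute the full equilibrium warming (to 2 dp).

Total gain g = 0.0203 − 0.115 + 0.103 + 0.0868 = 0.0951.
Amplification A = 1/(1 − 0.0951) = 1.105.
ΔT = 2.47 × 1.105 = 2.73 °C.

2.73 °C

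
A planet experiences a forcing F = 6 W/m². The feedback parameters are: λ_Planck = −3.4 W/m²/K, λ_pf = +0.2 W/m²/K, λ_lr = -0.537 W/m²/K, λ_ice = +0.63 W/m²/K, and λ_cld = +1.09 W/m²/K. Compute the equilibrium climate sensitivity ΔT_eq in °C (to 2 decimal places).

Net feedback parameter λ = (−3.4) + (+0.2) + (-0.537) + (+0.63) + (+1.09) = -2.017 W/m²/K.
ΔT = −F/λ = −6/(-2.017) = 2.97 °C.

2.97 °C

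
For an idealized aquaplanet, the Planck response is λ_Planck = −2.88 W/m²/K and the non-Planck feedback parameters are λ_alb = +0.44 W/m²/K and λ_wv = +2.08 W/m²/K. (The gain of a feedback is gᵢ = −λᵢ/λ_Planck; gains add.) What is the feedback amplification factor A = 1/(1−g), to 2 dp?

Convert to gains: g_alb = 0.44/2.88 = 0.1528; g_wv = 2.08/2.88 = 0.7222.
Total gain g = 0.875.
A = 1/(1 − 0.875) = 8.00.

8.00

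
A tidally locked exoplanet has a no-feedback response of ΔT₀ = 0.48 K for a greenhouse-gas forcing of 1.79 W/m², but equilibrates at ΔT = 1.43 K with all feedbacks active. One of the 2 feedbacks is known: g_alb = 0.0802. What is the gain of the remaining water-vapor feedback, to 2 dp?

Amplification A = ΔT/ΔT₀ = 1.43/0.48 = 2.979.
Total gain g = 1 − 1/A = 1 − 1/2.979 = 0.6643.
The known gain is 0.0802.
g_wv = 0.6643 − 0.0802 = 0.58.

0.58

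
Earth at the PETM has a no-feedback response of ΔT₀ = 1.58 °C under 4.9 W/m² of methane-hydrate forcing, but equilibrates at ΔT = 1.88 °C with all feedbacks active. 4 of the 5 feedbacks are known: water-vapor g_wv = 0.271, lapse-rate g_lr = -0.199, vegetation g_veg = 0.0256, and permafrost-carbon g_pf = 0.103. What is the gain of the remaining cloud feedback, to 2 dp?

Amplification A = ΔT/ΔT₀ = 1.88/1.58 = 1.19.
Total gain g = 1 − 1/A = 1 − 1/1.19 = 0.1597.
Known gains sum to 0.271 − 0.199 + 0.0256 + 0.103 = 0.2006.
g_cld = 0.1597 − 0.2006 = -0.04.

-0.04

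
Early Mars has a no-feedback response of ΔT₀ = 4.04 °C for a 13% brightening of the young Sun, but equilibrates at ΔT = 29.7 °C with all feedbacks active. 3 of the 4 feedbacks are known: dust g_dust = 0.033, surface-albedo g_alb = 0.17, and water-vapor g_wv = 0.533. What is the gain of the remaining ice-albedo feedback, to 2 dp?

0.13

Amplification A = ΔT/ΔT₀ = 29.7/4.04 = 7.351.
Total gain g = 1 − 1/A = 1 − 1/7.351 = 0.864.
Known gains sum to 0.033 + 0.17 + 0.533 = 0.736.
g_ice = 0.864 − 0.736 = 0.13.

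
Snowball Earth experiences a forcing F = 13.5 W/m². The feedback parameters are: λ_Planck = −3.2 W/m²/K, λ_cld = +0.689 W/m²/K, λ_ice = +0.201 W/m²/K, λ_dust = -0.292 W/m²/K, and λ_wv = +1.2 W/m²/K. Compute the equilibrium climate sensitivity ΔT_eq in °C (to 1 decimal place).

Net feedback parameter λ = (−3.2) + (+0.689) + (+0.201) + (-0.292) + (+1.2) = -1.402 W/m²/K.
ΔT = −F/λ = −13.5/(-1.402) = 9.6 °C.

9.6 °C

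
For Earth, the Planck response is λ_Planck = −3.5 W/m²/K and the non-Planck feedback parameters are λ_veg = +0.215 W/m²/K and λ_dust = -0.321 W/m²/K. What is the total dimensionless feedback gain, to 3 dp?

-0.030

Convert to gains: g_veg = 0.215/3.5 = 0.06143; g_dust = -0.321/3.5 = -0.09171.
Total gain g = -0.03028.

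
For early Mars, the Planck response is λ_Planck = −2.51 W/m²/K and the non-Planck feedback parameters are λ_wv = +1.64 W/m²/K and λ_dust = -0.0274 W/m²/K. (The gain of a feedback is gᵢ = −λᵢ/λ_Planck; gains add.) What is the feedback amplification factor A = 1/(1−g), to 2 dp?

2.80

Convert to gains: g_wv = 1.64/2.51 = 0.6534; g_dust = -0.0274/2.51 = -0.01092.
Total gain g = 0.64248.
A = 1/(1 − 0.64248) = 2.80.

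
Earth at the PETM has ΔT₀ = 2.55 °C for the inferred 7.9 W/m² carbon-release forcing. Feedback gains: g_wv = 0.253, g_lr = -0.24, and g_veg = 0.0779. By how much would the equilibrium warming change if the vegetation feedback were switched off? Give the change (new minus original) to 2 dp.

Original: g = 0.0909, ΔT = 2.55/(1−0.0909) = 2.8050 °C.
Without vegetation: g' = 0.013, ΔT' = 2.55/(1−0.013) = 2.5836 °C.
Change = 2.5836 − 2.8050 = -0.22 °C.

-0.22 °C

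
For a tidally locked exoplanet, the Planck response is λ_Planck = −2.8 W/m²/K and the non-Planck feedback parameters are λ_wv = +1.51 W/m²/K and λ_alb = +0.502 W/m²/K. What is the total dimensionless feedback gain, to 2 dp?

Convert to gains: g_wv = 1.51/2.8 = 0.5393; g_alb = 0.502/2.8 = 0.1793.
Total gain g = 0.7186.

0.72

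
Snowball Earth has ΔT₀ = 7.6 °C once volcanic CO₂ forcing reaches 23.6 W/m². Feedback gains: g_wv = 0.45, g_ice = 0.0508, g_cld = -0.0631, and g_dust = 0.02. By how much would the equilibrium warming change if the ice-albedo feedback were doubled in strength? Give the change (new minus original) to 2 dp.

Original: g = 0.4577, ΔT = 7.6/(1−0.4577) = 14.0144 °C.
With doubled ice-albedo: g' = 0.5085, ΔT' = 7.6/(1−0.5085) = 15.4629 °C.
Change = 15.4629 − 14.0144 = 1.45 °C.

1.45 °C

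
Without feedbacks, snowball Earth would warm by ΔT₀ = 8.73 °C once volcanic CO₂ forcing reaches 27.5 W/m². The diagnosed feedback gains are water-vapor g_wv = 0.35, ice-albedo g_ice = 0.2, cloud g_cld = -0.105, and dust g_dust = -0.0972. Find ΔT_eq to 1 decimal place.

Total gain g = 0.35 + 0.2 − 0.105 − 0.0972 = 0.3478.
Amplification A = 1/(1 − 0.3478) = 1.533.
ΔT = 8.73 × 1.533 = 13.4 °C.

13.4 °C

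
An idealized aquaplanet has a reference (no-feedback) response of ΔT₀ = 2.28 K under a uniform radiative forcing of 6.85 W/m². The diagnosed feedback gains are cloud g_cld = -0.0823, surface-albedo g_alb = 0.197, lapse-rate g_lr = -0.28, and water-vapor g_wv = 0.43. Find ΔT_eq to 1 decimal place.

Total gain g = -0.0823 + 0.197 − 0.28 + 0.43 = 0.2647.
Amplification A = 1/(1 − 0.2647) = 1.36.
ΔT = 2.28 × 1.36 = 3.1 K.

3.1 K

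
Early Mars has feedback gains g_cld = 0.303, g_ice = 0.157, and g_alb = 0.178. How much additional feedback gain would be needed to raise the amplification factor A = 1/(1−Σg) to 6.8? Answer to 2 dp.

Current total gain = 0.638.
Target gain for A = 6.8: g* = 1 − 1/6.8 = 0.8529.
Additional gain needed = 0.8529 − 0.638 = 0.21.

0.21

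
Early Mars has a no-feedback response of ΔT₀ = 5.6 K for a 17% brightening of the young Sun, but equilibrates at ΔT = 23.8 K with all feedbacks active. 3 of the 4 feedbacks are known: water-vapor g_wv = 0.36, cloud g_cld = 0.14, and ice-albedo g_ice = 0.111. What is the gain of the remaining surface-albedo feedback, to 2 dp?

Amplification A = ΔT/ΔT₀ = 23.8/5.6 = 4.25.
Total gain g = 1 − 1/A = 1 − 1/4.25 = 0.7647.
Known gains sum to 0.36 + 0.14 + 0.111 = 0.611.
g_alb = 0.7647 − 0.611 = 0.15.

0.15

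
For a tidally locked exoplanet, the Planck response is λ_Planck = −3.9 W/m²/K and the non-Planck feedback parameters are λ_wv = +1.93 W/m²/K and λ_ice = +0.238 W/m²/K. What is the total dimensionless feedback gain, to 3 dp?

0.556

Convert to gains: g_wv = 1.93/3.9 = 0.4949; g_ice = 0.238/3.9 = 0.06103.
Total gain g = 0.55593.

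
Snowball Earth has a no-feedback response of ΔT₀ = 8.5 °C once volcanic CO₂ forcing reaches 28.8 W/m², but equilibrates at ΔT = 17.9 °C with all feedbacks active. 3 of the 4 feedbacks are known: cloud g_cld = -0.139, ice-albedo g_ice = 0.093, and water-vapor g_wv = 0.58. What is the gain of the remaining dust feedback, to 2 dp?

Amplification A = ΔT/ΔT₀ = 17.9/8.5 = 2.106.
Total gain g = 1 − 1/A = 1 − 1/2.106 = 0.5252.
Known gains sum to -0.139 + 0.093 + 0.58 = 0.534.
g_dust = 0.5252 − 0.534 = -0.01.

-0.01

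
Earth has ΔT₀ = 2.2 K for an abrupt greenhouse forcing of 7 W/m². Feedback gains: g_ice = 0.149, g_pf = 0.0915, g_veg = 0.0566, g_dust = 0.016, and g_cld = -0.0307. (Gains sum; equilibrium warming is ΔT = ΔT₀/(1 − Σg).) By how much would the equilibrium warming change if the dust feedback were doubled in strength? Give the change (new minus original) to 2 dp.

0.07 K

Original: g = 0.2824, ΔT = 2.2/(1−0.2824) = 3.0658 K.
With doubled dust: g' = 0.2984, ΔT' = 2.2/(1−0.2984) = 3.1357 K.
Change = 3.1357 − 3.0658 = 0.07 K.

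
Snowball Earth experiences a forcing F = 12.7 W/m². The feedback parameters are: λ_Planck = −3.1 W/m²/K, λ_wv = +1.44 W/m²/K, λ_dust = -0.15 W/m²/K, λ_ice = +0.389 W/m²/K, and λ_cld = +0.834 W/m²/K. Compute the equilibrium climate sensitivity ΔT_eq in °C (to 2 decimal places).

21.64 °C

Net feedback parameter λ = (−3.1) + (+1.44) + (-0.15) + (+0.389) + (+0.834) = -0.587 W/m²/K.
ΔT = −F/λ = −12.7/(-0.587) = 21.64 °C.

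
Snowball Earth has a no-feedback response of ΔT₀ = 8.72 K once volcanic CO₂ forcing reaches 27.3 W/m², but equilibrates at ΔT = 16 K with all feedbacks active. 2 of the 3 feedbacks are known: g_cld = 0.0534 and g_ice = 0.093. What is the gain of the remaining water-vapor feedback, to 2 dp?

0.31

Amplification A = ΔT/ΔT₀ = 16/8.72 = 1.835.
Total gain g = 1 − 1/A = 1 − 1/1.835 = 0.455.
Known gains sum to 0.0534 + 0.093 = 0.1464.
g_wv = 0.455 − 0.1464 = 0.31.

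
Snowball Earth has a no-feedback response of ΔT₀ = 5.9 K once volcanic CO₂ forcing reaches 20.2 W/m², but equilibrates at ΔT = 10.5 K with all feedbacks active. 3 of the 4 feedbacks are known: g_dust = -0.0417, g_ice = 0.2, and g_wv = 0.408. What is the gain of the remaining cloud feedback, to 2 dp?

Amplification A = ΔT/ΔT₀ = 10.5/5.9 = 1.78.
Total gain g = 1 − 1/A = 1 − 1/1.78 = 0.4382.
Known gains sum to -0.0417 + 0.2 + 0.408 = 0.5663.
g_cld = 0.4382 − 0.5663 = -0.13.

-0.13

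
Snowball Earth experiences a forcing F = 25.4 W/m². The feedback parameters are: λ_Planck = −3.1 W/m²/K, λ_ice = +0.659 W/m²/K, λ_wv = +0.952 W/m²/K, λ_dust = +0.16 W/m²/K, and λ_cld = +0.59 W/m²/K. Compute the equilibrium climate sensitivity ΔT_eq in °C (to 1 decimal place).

Net feedback parameter λ = (−3.1) + (+0.659) + (+0.952) + (+0.16) + (+0.59) = -0.739 W/m²/K.
ΔT = −F/λ = −25.4/(-0.739) = 34.4 °C.

34.4 °C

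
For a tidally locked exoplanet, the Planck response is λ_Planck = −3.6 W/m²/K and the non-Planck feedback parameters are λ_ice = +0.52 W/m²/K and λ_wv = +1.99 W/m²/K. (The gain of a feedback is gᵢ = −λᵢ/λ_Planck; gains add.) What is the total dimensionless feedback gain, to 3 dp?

Convert to gains: g_ice = 0.52/3.6 = 0.1444; g_wv = 1.99/3.6 = 0.5528.
Total gain g = 0.6972.

0.697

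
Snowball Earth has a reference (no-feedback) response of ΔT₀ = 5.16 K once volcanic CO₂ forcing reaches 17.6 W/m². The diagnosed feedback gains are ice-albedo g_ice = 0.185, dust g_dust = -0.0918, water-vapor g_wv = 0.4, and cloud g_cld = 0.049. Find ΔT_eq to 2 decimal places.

Total gain g = 0.185 − 0.0918 + 0.4 + 0.049 = 0.5422.
Amplification A = 1/(1 − 0.5422) = 2.184.
ΔT = 5.16 × 2.184 = 11.27 K.

11.27 K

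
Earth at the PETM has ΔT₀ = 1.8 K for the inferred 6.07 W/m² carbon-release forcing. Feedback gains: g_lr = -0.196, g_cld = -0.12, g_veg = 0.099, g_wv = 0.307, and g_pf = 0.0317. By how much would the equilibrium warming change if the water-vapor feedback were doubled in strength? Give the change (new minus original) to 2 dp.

1.10 K

Original: g = 0.1217, ΔT = 1.8/(1−0.1217) = 2.0494 K.
With doubled water-vapor: g' = 0.4287, ΔT' = 1.8/(1−0.4287) = 3.1507 K.
Change = 3.1507 − 2.0494 = 1.10 K.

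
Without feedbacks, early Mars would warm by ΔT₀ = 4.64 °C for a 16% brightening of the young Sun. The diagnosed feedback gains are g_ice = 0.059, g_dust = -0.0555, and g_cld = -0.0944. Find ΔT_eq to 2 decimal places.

4.25 °C

Total gain g = 0.059 − 0.0555 − 0.0944 = -0.0909.
Amplification A = 1/(1 + 0.0909) = 0.9167.
ΔT = 4.64 × 0.9167 = 4.25 °C.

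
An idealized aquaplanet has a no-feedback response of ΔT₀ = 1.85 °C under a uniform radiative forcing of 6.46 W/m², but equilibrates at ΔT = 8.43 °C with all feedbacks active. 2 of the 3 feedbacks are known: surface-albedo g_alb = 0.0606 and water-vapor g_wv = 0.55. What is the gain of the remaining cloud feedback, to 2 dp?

Amplification A = ΔT/ΔT₀ = 8.43/1.85 = 4.557.
Total gain g = 1 − 1/A = 1 − 1/4.557 = 0.7806.
Known gains sum to 0.0606 + 0.55 = 0.6106.
g_cld = 0.7806 − 0.6106 = 0.17.

0.17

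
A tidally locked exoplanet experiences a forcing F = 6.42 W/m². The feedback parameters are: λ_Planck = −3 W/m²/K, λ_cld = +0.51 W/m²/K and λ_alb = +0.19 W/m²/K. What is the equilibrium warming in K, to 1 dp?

Net feedback parameter λ = (−3) + (+0.51) + (+0.19) = -2.3 W/m²/K.
ΔT = −F/λ = −6.42/(-2.3) = 2.8 K.

2.8 K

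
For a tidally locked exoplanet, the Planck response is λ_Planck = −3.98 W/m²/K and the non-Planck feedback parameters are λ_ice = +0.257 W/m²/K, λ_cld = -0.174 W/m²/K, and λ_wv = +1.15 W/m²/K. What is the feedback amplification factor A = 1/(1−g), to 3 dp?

1.449

Convert to gains: g_ice = 0.257/3.98 = 0.06457; g_cld = -0.174/3.98 = -0.04372; g_wv = 1.15/3.98 = 0.2889.
Total gain g = 0.30975.
A = 1/(1 − 0.30975) = 1.449.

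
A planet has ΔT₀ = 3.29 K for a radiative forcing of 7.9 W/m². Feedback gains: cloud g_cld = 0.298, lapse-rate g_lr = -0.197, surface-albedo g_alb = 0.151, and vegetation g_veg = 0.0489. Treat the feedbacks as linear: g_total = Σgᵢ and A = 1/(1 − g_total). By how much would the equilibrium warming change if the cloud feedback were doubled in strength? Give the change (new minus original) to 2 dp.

Original: g = 0.3009, ΔT = 3.29/(1−0.3009) = 4.7061 K.
With doubled cloud: g' = 0.5989, ΔT' = 3.29/(1−0.5989) = 8.2024 K.
Change = 8.2024 − 4.7061 = 3.50 K.

3.50 K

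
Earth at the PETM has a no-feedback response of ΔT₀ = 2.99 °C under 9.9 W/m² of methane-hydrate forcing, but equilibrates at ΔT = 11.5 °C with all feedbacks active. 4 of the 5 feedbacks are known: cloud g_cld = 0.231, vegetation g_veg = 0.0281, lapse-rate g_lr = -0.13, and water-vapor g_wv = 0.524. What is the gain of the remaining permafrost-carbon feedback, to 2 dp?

Amplification A = ΔT/ΔT₀ = 11.5/2.99 = 3.846.
Total gain g = 1 − 1/A = 1 − 1/3.846 = 0.74.
Known gains sum to 0.231 + 0.0281 − 0.13 + 0.524 = 0.6531.
g_pf = 0.74 − 0.6531 = 0.09.

0.09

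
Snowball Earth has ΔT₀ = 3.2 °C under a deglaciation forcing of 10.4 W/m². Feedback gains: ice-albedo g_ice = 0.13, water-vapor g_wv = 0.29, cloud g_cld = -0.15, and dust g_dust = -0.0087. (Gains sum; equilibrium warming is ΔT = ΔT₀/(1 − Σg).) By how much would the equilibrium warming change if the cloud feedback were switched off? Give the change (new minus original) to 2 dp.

1.10 °C

Original: g = 0.2613, ΔT = 3.2/(1−0.2613) = 4.3319 °C.
Without cloud: g' = 0.4113, ΔT' = 3.2/(1−0.4113) = 5.4357 °C.
Change = 5.4357 − 4.3319 = 1.10 °C.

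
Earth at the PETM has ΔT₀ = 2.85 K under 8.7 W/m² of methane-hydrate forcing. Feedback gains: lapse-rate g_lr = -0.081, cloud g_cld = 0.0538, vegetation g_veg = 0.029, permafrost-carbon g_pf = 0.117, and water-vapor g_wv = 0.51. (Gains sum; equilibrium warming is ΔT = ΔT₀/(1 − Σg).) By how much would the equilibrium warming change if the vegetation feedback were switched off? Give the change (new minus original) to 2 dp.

Original: g = 0.6288, ΔT = 2.85/(1−0.6288) = 7.6778 K.
Without vegetation: g' = 0.5998, ΔT' = 2.85/(1−0.5998) = 7.1214 K.
Change = 7.1214 − 7.6778 = -0.56 K.

-0.56 K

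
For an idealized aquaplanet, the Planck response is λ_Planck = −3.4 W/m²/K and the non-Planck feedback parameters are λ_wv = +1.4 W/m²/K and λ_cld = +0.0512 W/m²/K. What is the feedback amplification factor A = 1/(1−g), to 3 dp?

1.745

Convert to gains: g_wv = 1.4/3.4 = 0.4118; g_cld = 0.0512/3.4 = 0.01506.
Total gain g = 0.42686.
A = 1/(1 − 0.42686) = 1.745.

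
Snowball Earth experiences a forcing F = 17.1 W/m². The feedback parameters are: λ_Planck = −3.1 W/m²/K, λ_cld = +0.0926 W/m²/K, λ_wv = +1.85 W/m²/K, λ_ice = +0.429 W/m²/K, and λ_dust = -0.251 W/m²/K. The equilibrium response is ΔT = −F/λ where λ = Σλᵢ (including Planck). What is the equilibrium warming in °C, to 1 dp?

Net feedback parameter λ = (−3.1) + (+0.0926) + (+1.85) + (+0.429) + (-0.251) = -0.9794 W/m²/K.
ΔT = −F/λ = −17.1/(-0.9794) = 17.5 °C.

17.5 °C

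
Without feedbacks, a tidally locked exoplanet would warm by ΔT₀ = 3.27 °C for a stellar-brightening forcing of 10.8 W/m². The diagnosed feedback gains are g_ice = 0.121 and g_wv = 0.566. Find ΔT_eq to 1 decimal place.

10.4 °C

Total gain g = 0.121 + 0.566 = 0.687.
Amplification A = 1/(1 − 0.687) = 3.195.
ΔT = 3.27 × 3.195 = 10.4 °C.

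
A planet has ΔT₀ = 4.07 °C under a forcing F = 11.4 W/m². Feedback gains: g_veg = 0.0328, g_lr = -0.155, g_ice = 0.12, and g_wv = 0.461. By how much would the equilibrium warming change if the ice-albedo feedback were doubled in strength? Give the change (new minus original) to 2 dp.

2.14 °C

Original: g = 0.4588, ΔT = 4.07/(1−0.4588) = 7.5203 °C.
With doubled ice-albedo: g' = 0.5788, ΔT' = 4.07/(1−0.5788) = 9.6629 °C.
Change = 9.6629 − 7.5203 = 2.14 °C.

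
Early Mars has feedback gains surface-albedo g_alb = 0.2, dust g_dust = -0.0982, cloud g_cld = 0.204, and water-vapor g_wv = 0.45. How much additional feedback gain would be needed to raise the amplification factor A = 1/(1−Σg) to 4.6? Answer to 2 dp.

Current total gain = 0.7558.
Target gain for A = 4.6: g* = 1 − 1/4.6 = 0.7826.
Additional gain needed = 0.7826 − 0.7558 = 0.03.

0.03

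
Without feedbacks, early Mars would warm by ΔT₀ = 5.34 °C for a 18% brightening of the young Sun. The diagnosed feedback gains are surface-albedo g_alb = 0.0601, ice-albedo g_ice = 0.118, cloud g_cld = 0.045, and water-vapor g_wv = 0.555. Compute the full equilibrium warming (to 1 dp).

Total gain g = 0.0601 + 0.118 + 0.045 + 0.555 = 0.7781.
Amplification A = 1/(1 − 0.7781) = 4.507.
ΔT = 5.34 × 4.507 = 24.1 °C.

24.1 °C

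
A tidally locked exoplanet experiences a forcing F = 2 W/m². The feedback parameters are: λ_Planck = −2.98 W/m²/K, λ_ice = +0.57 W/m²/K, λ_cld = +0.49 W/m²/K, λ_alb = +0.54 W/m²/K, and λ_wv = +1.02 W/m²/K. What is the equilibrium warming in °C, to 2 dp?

Net feedback parameter λ = (−2.98) + (+0.57) + (+0.49) + (+0.54) + (+1.02) = -0.36 W/m²/K.
ΔT = −F/λ = −2/(-0.36) = 5.56 °C.

5.56 °C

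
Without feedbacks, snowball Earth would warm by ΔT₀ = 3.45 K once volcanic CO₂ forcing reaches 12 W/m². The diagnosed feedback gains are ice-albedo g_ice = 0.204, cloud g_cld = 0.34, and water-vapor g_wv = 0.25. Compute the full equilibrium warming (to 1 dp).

16.7 K

Total gain g = 0.204 + 0.34 + 0.25 = 0.794.
Amplification A = 1/(1 − 0.794) = 4.854.
ΔT = 3.45 × 4.854 = 16.7 K.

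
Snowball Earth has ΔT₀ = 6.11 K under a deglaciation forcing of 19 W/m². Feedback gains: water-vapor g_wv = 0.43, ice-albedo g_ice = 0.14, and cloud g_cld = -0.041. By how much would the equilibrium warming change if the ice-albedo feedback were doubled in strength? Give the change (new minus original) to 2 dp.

5.49 K

Original: g = 0.529, ΔT = 6.11/(1−0.529) = 12.9724 K.
With doubled ice-albedo: g' = 0.669, ΔT' = 6.11/(1−0.669) = 18.4592 K.
Change = 18.4592 − 12.9724 = 5.49 K.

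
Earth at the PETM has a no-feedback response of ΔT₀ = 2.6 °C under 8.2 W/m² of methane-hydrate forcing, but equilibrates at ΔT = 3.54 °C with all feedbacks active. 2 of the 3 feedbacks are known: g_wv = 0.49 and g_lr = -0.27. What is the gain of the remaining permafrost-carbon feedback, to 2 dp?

0.05

Amplification A = ΔT/ΔT₀ = 3.54/2.6 = 1.362.
Total gain g = 1 − 1/A = 1 − 1/1.362 = 0.2658.
Known gains sum to 0.49 − 0.27 = 0.22.
g_pf = 0.2658 − 0.22 = 0.05.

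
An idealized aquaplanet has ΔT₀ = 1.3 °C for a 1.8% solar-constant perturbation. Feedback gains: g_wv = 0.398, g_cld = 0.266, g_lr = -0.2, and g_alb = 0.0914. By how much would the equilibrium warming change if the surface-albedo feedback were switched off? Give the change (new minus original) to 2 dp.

-0.50 °C

Original: g = 0.5554, ΔT = 1.3/(1−0.5554) = 2.9240 °C.
Without surface-albedo: g' = 0.464, ΔT' = 1.3/(1−0.464) = 2.4254 °C.
Change = 2.4254 − 2.9240 = -0.50 °C.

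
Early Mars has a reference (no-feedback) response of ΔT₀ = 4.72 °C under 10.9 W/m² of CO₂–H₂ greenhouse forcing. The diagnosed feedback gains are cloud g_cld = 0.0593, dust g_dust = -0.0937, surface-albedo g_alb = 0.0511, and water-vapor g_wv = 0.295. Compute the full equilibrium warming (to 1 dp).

Total gain g = 0.0593 − 0.0937 + 0.0511 + 0.295 = 0.3117.
Amplification A = 1/(1 − 0.3117) = 1.453.
ΔT = 4.72 × 1.453 = 6.9 °C.

6.9 °C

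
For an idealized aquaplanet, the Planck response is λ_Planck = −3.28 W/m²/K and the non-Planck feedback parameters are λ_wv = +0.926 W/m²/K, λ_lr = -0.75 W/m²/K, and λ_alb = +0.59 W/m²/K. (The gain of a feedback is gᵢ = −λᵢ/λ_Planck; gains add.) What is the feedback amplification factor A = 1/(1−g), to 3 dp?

Convert to gains: g_wv = 0.926/3.28 = 0.2823; g_lr = -0.75/3.28 = -0.2287; g_alb = 0.59/3.28 = 0.1799.
Total gain g = 0.2335.
A = 1/(1 − 0.2335) = 1.305.

1.305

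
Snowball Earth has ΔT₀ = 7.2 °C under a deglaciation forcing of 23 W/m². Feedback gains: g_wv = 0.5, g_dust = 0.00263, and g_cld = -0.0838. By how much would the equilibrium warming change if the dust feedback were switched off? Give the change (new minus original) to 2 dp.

Original: g = 0.41883, ΔT = 7.2/(1−0.41883) = 12.3888 °C.
Without dust: g' = 0.4162, ΔT' = 7.2/(1−0.4162) = 12.3330 °C.
Change = 12.3330 − 12.3888 = -0.06 °C.

-0.06 °C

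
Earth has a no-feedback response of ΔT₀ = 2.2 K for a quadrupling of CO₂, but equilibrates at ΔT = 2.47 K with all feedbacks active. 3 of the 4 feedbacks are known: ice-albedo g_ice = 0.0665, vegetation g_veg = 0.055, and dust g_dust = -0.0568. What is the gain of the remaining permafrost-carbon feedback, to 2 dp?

0.04

Amplification A = ΔT/ΔT₀ = 2.47/2.2 = 1.123.
Total gain g = 1 − 1/A = 1 − 1/1.123 = 0.1095.
Known gains sum to 0.0665 + 0.055 − 0.0568 = 0.0647.
g_pf = 0.1095 − 0.0647 = 0.04.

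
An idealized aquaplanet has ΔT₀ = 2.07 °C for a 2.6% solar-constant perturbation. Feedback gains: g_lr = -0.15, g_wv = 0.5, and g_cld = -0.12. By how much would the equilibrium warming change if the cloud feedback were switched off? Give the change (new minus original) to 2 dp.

Original: g = 0.23, ΔT = 2.07/(1−0.23) = 2.6883 °C.
Without cloud: g' = 0.35, ΔT' = 2.07/(1−0.35) = 3.1846 °C.
Change = 3.1846 − 2.6883 = 0.50 °C.

0.50 °C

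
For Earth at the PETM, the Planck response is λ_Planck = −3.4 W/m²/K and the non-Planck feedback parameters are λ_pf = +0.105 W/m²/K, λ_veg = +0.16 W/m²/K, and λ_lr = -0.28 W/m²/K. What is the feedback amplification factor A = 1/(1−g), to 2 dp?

Convert to gains: g_pf = 0.105/3.4 = 0.03088; g_veg = 0.16/3.4 = 0.04706; g_lr = -0.28/3.4 = -0.08235.
Total gain g = -0.00441.
A = 1/(1 + 0.00441) = 1.00.

1.00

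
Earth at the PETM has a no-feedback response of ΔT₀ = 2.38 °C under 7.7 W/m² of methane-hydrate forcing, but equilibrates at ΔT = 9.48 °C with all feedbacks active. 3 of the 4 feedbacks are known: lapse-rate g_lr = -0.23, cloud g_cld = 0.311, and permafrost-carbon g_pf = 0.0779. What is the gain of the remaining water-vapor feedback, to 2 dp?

Amplification A = ΔT/ΔT₀ = 9.48/2.38 = 3.983.
Total gain g = 1 − 1/A = 1 − 1/3.983 = 0.7489.
Known gains sum to -0.23 + 0.311 + 0.0779 = 0.1589.
g_wv = 0.7489 − 0.1589 = 0.59.

0.59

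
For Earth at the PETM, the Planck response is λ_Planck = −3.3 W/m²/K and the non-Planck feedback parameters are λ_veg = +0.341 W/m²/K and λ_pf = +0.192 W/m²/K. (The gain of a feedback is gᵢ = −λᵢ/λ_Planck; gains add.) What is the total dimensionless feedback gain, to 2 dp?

0.16

Convert to gains: g_veg = 0.341/3.3 = 0.1033; g_pf = 0.192/3.3 = 0.05818.
Total gain g = 0.16148.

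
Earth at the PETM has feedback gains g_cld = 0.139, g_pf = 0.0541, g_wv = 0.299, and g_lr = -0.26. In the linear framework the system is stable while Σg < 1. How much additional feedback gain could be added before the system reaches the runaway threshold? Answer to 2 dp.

Current total gain = 0.139 + 0.0541 + 0.299 − 0.26 = 0.2321.
Margin to runaway = 1 − 0.2321 = 0.77.

0.77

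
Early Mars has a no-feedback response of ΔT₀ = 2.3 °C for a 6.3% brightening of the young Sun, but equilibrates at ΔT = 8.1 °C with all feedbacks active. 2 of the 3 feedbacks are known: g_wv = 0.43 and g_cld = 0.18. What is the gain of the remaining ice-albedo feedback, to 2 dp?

Amplification A = ΔT/ΔT₀ = 8.1/2.3 = 3.522.
Total gain g = 1 − 1/A = 1 − 1/3.522 = 0.7161.
Known gains sum to 0.43 + 0.18 = 0.61.
g_ice = 0.7161 − 0.61 = 0.11.

0.11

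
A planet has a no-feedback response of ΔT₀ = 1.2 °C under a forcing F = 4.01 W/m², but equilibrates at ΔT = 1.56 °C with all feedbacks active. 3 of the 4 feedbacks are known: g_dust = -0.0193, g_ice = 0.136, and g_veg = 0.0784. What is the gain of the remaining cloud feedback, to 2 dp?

Amplification A = ΔT/ΔT₀ = 1.56/1.2 = 1.3.
Total gain g = 1 − 1/A = 1 − 1/1.3 = 0.2308.
Known gains sum to -0.0193 + 0.136 + 0.0784 = 0.1951.
g_cld = 0.2308 − 0.1951 = 0.04.

0.04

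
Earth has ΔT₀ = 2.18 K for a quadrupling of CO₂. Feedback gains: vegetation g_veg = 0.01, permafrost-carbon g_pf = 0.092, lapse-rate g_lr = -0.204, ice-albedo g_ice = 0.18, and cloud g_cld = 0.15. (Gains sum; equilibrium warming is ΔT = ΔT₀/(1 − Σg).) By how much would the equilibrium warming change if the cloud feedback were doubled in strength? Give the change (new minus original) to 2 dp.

0.68 K

Original: g = 0.228, ΔT = 2.18/(1−0.228) = 2.8238 K.
With doubled cloud: g' = 0.378, ΔT' = 2.18/(1−0.378) = 3.5048 K.
Change = 3.5048 − 2.8238 = 0.68 K.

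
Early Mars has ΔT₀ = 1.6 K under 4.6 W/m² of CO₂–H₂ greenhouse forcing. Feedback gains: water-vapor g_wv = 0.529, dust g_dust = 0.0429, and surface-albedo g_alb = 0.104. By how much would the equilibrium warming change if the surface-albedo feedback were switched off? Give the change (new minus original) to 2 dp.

Original: g = 0.6759, ΔT = 1.6/(1−0.6759) = 4.9367 K.
Without surface-albedo: g' = 0.5719, ΔT' = 1.6/(1−0.5719) = 3.7374 K.
Change = 3.7374 − 4.9367 = -1.20 K.

-1.20 K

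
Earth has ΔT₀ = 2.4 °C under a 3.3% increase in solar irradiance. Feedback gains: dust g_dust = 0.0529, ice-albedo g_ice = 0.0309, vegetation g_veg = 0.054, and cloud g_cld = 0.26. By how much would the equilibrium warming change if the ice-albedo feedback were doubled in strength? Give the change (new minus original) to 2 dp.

Original: g = 0.3978, ΔT = 2.4/(1−0.3978) = 3.9854 °C.
With doubled ice-albedo: g' = 0.4287, ΔT' = 2.4/(1−0.4287) = 4.2009 °C.
Change = 4.2009 − 3.9854 = 0.22 °C.

0.22 °C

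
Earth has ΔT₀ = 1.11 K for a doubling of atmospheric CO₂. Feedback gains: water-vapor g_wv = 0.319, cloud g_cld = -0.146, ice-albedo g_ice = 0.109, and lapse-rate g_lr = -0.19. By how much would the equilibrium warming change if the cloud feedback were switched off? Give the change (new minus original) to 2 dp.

0.23 K

Original: g = 0.092, ΔT = 1.11/(1−0.092) = 1.2225 K.
Without cloud: g' = 0.238, ΔT' = 1.11/(1−0.238) = 1.4567 K.
Change = 1.4567 − 1.2225 = 0.23 K.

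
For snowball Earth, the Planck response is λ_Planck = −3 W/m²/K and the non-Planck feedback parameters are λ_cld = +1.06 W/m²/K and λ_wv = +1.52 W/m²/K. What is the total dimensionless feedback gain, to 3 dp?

Convert to gains: g_cld = 1.06/3 = 0.3533; g_wv = 1.52/3 = 0.5067.
Total gain g = 0.86.

0.860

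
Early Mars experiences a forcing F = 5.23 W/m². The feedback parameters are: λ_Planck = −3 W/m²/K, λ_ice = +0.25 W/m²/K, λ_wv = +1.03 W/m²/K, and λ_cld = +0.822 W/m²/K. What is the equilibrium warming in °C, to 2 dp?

5.82 °C

Net feedback parameter λ = (−3) + (+0.25) + (+1.03) + (+0.822) = -0.898 W/m²/K.
ΔT = −F/λ = −5.23/(-0.898) = 5.82 °C.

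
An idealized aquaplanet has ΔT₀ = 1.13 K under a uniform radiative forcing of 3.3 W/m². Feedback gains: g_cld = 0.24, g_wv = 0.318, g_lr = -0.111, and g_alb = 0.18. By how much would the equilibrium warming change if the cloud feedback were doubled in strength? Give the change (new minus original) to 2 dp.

Original: g = 0.627, ΔT = 1.13/(1−0.627) = 3.0295 K.
With doubled cloud: g' = 0.867, ΔT' = 1.13/(1−0.867) = 8.4962 K.
Change = 8.4962 − 3.0295 = 5.47 K.

5.47 K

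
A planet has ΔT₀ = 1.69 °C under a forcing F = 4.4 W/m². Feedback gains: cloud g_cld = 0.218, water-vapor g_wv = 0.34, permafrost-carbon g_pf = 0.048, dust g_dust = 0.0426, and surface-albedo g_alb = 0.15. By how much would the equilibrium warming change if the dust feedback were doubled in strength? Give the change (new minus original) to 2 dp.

Original: g = 0.7986, ΔT = 1.69/(1−0.7986) = 8.3913 °C.
With doubled dust: g' = 0.8412, ΔT' = 1.69/(1−0.8412) = 10.6423 °C.
Change = 10.6423 − 8.3913 = 2.25 °C.

2.25 °C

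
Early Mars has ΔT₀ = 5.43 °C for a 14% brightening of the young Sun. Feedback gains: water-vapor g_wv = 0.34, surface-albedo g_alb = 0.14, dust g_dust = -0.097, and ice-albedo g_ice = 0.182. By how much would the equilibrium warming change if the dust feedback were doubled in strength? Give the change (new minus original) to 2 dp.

-2.28 °C

Original: g = 0.565, ΔT = 5.43/(1−0.565) = 12.4828 °C.
With doubled dust: g' = 0.468, ΔT' = 5.43/(1−0.468) = 10.2068 °C.
Change = 10.2068 − 12.4828 = -2.28 °C.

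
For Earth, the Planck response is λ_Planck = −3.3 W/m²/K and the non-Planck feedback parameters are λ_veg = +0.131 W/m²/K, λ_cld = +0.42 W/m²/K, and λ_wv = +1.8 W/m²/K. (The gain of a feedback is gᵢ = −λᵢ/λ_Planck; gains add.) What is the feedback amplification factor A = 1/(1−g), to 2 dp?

Convert to gains: g_veg = 0.131/3.3 = 0.0397; g_cld = 0.42/3.3 = 0.1273; g_wv = 1.8/3.3 = 0.5455.
Total gain g = 0.7125.
A = 1/(1 − 0.7125) = 3.48.

3.48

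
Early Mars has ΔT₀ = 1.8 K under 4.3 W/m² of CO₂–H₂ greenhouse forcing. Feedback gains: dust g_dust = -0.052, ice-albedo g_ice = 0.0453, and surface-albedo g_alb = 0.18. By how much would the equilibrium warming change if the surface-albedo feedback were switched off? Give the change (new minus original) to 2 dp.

Original: g = 0.1733, ΔT = 1.8/(1−0.1733) = 2.1773 K.
Without surface-albedo: g' = -0.0067, ΔT' = 1.8/(1+0.0067) = 1.7880 K.
Change = 1.7880 − 2.1773 = -0.39 K.

-0.39 K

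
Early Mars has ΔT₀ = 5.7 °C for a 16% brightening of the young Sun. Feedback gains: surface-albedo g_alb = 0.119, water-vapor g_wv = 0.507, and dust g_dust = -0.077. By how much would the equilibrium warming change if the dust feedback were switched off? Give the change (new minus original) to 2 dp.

Original: g = 0.549, ΔT = 5.7/(1−0.549) = 12.6386 °C.
Without dust: g' = 0.626, ΔT' = 5.7/(1−0.626) = 15.2406 °C.
Change = 15.2406 − 12.6386 = 2.60 °C.

2.60 °C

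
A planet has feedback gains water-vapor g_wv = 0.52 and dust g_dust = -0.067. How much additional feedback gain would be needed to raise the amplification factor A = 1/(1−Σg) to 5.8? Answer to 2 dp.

Current total gain = 0.453.
Target gain for A = 5.8: g* = 1 − 1/5.8 = 0.8276.
Additional gain needed = 0.8276 − 0.453 = 0.37.

0.37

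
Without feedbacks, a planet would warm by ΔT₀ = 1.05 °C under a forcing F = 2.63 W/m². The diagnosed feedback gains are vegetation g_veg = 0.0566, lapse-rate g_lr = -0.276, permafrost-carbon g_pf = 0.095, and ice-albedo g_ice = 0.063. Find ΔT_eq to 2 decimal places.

Total gain g = 0.0566 − 0.276 + 0.095 + 0.063 = -0.0614.
Amplification A = 1/(1 + 0.0614) = 0.9422.
ΔT = 1.05 × 0.9422 = 0.99 °C.

0.99 °C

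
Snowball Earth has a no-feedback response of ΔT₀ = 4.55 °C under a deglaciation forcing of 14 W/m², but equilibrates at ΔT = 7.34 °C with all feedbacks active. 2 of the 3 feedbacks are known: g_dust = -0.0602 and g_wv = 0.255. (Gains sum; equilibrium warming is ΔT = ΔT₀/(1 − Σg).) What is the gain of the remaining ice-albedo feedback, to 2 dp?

Amplification A = ΔT/ΔT₀ = 7.34/4.55 = 1.613.
Total gain g = 1 − 1/A = 1 − 1/1.613 = 0.38.
Known gains sum to -0.0602 + 0.255 = 0.1948.
g_ice = 0.38 − 0.1948 = 0.19.

0.19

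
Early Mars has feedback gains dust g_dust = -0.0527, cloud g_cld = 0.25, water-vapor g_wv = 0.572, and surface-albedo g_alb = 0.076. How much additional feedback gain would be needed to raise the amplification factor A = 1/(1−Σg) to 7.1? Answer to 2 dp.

0.01

Current total gain = 0.8453.
Target gain for A = 7.1: g* = 1 − 1/7.1 = 0.8592.
Additional gain needed = 0.8592 − 0.8453 = 0.01.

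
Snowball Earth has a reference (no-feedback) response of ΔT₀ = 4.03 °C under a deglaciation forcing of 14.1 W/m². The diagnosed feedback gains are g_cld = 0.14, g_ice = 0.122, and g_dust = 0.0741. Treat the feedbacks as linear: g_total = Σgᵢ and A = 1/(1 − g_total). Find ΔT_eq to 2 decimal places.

Total gain g = 0.14 + 0.122 + 0.0741 = 0.3361.
Amplification A = 1/(1 − 0.3361) = 1.506.
ΔT = 4.03 × 1.506 = 6.07 °C.

6.07 °C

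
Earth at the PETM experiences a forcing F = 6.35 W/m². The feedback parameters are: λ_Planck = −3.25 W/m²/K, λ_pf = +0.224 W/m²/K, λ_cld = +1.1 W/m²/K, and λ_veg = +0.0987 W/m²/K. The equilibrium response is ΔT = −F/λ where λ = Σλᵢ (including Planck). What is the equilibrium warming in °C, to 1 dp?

Net feedback parameter λ = (−3.25) + (+0.224) + (+1.1) + (+0.0987) = -1.8273 W/m²/K.
ΔT = −F/λ = −6.35/(-1.8273) = 3.5 °C.

3.5 °C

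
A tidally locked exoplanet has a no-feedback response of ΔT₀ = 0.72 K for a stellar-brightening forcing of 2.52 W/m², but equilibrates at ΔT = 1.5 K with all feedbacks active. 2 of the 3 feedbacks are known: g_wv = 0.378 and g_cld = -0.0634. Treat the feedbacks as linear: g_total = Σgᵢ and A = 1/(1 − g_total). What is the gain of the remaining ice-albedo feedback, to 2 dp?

Amplification A = ΔT/ΔT₀ = 1.5/0.72 = 2.083.
Total gain g = 1 − 1/A = 1 − 1/2.083 = 0.5199.
Known gains sum to 0.378 − 0.0634 = 0.3146.
g_ice = 0.5199 − 0.3146 = 0.21.

0.21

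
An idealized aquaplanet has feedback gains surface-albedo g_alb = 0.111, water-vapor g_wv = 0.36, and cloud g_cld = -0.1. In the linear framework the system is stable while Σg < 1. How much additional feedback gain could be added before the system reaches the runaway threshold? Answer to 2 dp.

0.63

Current total gain = 0.111 + 0.36 − 0.1 = 0.371.
Margin to runaway = 1 − 0.371 = 0.63.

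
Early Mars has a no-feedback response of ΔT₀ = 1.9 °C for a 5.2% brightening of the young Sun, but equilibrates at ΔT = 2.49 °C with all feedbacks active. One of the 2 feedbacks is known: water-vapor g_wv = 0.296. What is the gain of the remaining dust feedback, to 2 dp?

Amplification A = ΔT/ΔT₀ = 2.49/1.9 = 1.311.
Total gain g = 1 − 1/A = 1 − 1/1.311 = 0.2372.
The known gain is 0.296.
g_dust = 0.2372 − 0.296 = -0.06.

-0.06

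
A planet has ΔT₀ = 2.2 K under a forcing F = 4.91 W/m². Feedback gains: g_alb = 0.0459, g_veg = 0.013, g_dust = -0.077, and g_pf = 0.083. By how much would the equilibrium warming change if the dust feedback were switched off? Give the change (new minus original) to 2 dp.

0.21 K

Original: g = 0.0649, ΔT = 2.2/(1−0.0649) = 2.3527 K.
Without dust: g' = 0.1419, ΔT' = 2.2/(1−0.1419) = 2.5638 K.
Change = 2.5638 − 2.3527 = 0.21 K.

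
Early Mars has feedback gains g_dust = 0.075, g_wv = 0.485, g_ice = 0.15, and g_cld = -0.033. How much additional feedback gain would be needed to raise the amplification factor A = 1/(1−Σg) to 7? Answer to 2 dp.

Current total gain = 0.677.
Target gain for A = 7: g* = 1 − 1/7 = 0.8571.
Additional gain needed = 0.8571 − 0.677 = 0.18.

0.18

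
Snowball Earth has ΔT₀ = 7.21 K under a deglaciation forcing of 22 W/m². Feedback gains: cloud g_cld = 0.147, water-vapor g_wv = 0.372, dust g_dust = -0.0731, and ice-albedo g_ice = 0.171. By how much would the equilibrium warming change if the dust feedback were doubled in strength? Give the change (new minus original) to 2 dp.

-3.02 K

Original: g = 0.6169, ΔT = 7.21/(1−0.6169) = 18.8202 K.
With doubled dust: g' = 0.5438, ΔT' = 7.21/(1−0.5438) = 15.8045 K.
Change = 15.8045 − 18.8202 = -3.02 K.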